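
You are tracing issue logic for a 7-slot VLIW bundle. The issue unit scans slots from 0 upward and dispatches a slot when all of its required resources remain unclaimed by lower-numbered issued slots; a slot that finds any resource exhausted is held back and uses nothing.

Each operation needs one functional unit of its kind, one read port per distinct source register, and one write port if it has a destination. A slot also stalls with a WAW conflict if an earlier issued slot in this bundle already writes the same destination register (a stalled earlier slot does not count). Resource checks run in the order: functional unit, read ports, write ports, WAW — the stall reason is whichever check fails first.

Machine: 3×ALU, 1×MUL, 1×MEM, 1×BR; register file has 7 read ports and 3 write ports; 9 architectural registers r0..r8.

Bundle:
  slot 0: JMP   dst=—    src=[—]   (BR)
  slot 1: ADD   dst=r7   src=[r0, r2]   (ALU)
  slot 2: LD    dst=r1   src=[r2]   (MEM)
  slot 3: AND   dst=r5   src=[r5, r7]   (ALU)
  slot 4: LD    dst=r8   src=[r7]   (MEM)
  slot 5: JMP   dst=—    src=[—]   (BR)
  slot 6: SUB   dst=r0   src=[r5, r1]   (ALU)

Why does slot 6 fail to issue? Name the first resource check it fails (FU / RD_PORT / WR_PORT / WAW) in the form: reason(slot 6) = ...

[0] BR needs rd=0 wr=0: ok; after: ALU=3 MUL=1 MEM=1 BR=0, R=7, W=3
[1] ALU needs rd=2 wr=1: ok; after: ALU=2 MUL=1 MEM=1 BR=0, R=5, W=2
[2] MEM needs rd=1 wr=1: ok; after: ALU=2 MUL=1 MEM=0 BR=0, R=4, W=1
[3] ALU needs rd=2 wr=1: ok; after: ALU=1 MUL=1 MEM=0 BR=0, R=2, W=0
[4] MEM needs rd=1 wr=1: FU; after: ALU=1 MUL=1 MEM=0 BR=0, R=2, W=0
[5] BR needs rd=0 wr=0: FU; after: ALU=1 MUL=1 MEM=0 BR=0, R=2, W=0
[6] ALU needs rd=2 wr=1: WR_PORT; after: ALU=1 MUL=1 MEM=0 BR=0, R=2, W=0

reason(slot 6) = WR_PORT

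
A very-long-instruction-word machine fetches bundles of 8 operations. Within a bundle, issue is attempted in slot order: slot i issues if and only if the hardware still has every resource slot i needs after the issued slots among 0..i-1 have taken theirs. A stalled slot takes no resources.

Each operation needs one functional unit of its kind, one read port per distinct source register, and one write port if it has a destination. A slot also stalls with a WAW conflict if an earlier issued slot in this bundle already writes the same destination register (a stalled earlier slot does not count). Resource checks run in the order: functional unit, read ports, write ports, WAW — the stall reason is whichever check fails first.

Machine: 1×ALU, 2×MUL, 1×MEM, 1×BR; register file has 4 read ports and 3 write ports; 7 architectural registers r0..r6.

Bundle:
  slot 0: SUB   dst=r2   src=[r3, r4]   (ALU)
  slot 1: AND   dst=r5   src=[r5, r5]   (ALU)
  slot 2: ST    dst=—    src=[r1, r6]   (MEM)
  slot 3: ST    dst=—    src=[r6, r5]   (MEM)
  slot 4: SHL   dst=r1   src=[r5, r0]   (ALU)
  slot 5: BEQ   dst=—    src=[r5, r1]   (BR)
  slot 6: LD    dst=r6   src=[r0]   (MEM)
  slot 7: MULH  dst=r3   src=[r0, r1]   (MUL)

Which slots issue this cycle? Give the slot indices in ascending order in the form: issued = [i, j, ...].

(0) want 1×ALU +2rd +1wr — yes → AL0|MU2|ME1|BR1|rd2|wr2
(1) want 1×ALU +1rd +1wr — FU → AL0|MU2|ME1|BR1|rd2|wr2
(2) want 1×MEM +2rd +0wr — yes → AL0|MU2|ME0|BR1|rd0|wr2
(3) want 1×MEM +2rd +0wr — FU → AL0|MU2|ME0|BR1|rd0|wr2
(4) want 1×ALU +2rd +1wr — FU → AL0|MU2|ME0|BR1|rd0|wr2
(5) want 1×BR +2rd +0wr — RD_PORT → AL0|MU2|ME0|BR1|rd0|wr2
(6) want 1×MEM +1rd +1wr — FU → AL0|MU2|ME0|BR1|rd0|wr2
(7) want 1×MUL +2rd +1wr — RD_PORT → AL0|MU2|ME0|BR1|rd0|wr2

issued = [0, 2]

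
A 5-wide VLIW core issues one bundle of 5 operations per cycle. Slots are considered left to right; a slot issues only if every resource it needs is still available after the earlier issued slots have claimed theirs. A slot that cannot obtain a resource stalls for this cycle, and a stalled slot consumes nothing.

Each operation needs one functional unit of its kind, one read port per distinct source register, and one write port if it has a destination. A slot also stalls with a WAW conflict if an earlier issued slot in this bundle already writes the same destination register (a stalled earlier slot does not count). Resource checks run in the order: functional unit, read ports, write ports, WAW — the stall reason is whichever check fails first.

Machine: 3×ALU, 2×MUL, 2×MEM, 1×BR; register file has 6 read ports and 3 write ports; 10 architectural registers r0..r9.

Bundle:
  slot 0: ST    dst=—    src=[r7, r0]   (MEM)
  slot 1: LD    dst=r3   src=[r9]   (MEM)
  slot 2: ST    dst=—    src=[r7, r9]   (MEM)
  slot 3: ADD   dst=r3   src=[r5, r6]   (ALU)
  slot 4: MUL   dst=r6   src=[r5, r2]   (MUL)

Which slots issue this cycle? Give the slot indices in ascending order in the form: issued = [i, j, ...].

  0. MEM ⇒ go  {3A/2Mu/1Ld/1B | 4r 3w}
  1. MEM→r3 ⇒ go  {3A/2Mu/0Ld/1B | 3r 2w}
  2. MEM ⇒ no(FU)  {3A/2Mu/0Ld/1B | 3r 2w}
  3. ALU→r3 ⇒ no(WAW)  {3A/2Mu/0Ld/1B | 3r 2w}
  4. MUL→r6 ⇒ go  {3A/1Mu/0Ld/1B | 1r 1w}

issued = [0, 1, 4]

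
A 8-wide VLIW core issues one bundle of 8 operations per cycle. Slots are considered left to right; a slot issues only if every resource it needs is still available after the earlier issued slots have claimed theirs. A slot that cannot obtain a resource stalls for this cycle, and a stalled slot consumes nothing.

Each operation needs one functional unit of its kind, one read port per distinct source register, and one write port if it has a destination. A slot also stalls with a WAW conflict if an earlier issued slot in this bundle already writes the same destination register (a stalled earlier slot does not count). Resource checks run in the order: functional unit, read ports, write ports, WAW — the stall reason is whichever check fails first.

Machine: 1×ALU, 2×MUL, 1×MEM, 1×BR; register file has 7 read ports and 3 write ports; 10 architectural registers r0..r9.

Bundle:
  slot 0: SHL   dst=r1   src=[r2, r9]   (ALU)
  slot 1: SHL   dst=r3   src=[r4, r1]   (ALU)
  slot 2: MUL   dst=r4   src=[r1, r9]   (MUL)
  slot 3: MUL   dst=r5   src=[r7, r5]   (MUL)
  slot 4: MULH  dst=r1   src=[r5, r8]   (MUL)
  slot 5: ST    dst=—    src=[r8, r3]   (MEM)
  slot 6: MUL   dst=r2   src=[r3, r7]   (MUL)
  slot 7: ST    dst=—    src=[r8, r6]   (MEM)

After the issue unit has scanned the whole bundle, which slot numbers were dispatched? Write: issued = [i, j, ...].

#0 ALU src=r2,r9 dispatched  <A:0 Mu:2 Ld:1 B:1 rd:5 wr:2>
#1 ALU src=r4,r1 held:FU  <A:0 Mu:2 Ld:1 B:1 rd:5 wr:2>
#2 MUL src=r1,r9 dispatched  <A:0 Mu:1 Ld:1 B:1 rd:3 wr:1>
#3 MUL src=r7,r5 dispatched  <A:0 Mu:0 Ld:1 B:1 rd:1 wr:0>
#4 MUL src=r5,r8 held:FU  <A:0 Mu:0 Ld:1 B:1 rd:1 wr:0>
#5 MEM src=r8,r3 held:RD_PORT  <A:0 Mu:0 Ld:1 B:1 rd:1 wr:0>
#6 MUL src=r3,r7 held:FU  <A:0 Mu:0 Ld:1 B:1 rd:1 wr:0>
#7 MEM src=r8,r6 held:RD_PORT  <A:0 Mu:0 Ld:1 B:1 rd:1 wr:0>

issued = [0, 2, 3]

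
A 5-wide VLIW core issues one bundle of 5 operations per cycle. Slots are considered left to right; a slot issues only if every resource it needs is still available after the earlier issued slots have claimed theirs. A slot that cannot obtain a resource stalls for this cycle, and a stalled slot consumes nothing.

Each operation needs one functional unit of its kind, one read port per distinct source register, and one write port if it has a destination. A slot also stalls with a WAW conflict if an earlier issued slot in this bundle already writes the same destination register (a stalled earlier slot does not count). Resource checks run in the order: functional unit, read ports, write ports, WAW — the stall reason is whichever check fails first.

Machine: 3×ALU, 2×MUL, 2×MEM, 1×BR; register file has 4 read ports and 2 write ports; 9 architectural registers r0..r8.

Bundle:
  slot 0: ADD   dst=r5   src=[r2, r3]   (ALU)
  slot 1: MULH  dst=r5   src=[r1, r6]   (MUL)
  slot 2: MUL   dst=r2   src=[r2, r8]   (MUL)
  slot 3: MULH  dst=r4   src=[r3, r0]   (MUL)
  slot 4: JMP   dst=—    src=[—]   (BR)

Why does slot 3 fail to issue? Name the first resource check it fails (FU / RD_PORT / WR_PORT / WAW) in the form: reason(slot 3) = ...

#0 ALU src=r2,r3 dispatched  <A:2 Mu:2 Ld:2 B:1 rd:2 wr:1>
#1 MUL src=r1,r6 held:WAW  <A:2 Mu:2 Ld:2 B:1 rd:2 wr:1>
#2 MUL src=r2,r8 dispatched  <A:2 Mu:1 Ld:2 B:1 rd:0 wr:0>
#3 MUL src=r3,r0 held:RD_PORT  <A:2 Mu:1 Ld:2 B:1 rd:0 wr:0>
#4 BR src=- dispatched  <A:2 Mu:1 Ld:2 B:0 rd:0 wr:0>

reason(slot 3) = RD_PORT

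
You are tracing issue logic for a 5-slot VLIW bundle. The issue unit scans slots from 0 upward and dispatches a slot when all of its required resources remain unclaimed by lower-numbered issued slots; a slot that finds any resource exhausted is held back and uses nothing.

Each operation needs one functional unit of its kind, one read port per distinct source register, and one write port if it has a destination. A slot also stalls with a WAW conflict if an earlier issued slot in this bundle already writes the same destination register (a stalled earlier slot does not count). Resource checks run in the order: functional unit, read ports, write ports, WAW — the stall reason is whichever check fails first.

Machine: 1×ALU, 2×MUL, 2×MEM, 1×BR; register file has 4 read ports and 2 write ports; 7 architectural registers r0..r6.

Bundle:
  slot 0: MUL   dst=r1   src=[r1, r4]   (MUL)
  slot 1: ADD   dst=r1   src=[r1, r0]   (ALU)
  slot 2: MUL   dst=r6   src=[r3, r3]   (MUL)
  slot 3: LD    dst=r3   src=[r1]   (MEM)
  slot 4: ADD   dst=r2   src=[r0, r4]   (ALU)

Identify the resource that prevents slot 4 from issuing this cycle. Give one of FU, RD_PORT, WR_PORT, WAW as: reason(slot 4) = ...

reason(slot 4) = RD_PORT

[0] MUL needs rd=2 wr=1: ok; after: ALU=1 MUL=1 MEM=2 BR=1, R=2, W=1
[1] ALU needs rd=2 wr=1: WAW; after: ALU=1 MUL=1 MEM=2 BR=1, R=2, W=1
[2] MUL needs rd=1 wr=1: ok; after: ALU=1 MUL=0 MEM=2 BR=1, R=1, W=0
[3] MEM needs rd=1 wr=1: WR_PORT; after: ALU=1 MUL=0 MEM=2 BR=1, R=1, W=0
[4] ALU needs rd=2 wr=1: RD_PORT; after: ALU=1 MUL=0 MEM=2 BR=1, R=1, W=0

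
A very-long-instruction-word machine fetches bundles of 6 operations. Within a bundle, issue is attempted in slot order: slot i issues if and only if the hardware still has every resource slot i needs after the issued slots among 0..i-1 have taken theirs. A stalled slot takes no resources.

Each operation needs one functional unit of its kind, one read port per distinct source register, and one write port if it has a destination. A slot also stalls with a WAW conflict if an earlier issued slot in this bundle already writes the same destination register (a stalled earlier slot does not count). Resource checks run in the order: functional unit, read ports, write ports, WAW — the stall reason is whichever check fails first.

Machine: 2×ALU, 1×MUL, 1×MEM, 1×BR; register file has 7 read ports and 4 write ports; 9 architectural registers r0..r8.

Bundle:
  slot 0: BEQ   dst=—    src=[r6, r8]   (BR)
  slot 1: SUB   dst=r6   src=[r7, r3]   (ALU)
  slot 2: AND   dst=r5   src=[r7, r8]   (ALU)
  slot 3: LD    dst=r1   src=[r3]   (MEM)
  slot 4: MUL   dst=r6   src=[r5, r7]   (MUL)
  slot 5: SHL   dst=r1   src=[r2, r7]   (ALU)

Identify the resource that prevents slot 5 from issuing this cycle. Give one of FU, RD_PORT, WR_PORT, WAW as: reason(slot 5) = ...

slot 0 (BR): ISSUE — free A2,Mu1,Ld1,B0 rp5 wp4
slot 1 (ALU): ISSUE — free A1,Mu1,Ld1,B0 rp3 wp3
slot 2 (ALU): ISSUE — free A0,Mu1,Ld1,B0 rp1 wp2
slot 3 (MEM): ISSUE — free A0,Mu1,Ld0,B0 rp0 wp1
slot 4 (MUL): stall RD_PORT — free A0,Mu1,Ld0,B0 rp0 wp1
slot 5 (ALU): stall FU — free A0,Mu1,Ld0,B0 rp0 wp1

reason(slot 5) = FU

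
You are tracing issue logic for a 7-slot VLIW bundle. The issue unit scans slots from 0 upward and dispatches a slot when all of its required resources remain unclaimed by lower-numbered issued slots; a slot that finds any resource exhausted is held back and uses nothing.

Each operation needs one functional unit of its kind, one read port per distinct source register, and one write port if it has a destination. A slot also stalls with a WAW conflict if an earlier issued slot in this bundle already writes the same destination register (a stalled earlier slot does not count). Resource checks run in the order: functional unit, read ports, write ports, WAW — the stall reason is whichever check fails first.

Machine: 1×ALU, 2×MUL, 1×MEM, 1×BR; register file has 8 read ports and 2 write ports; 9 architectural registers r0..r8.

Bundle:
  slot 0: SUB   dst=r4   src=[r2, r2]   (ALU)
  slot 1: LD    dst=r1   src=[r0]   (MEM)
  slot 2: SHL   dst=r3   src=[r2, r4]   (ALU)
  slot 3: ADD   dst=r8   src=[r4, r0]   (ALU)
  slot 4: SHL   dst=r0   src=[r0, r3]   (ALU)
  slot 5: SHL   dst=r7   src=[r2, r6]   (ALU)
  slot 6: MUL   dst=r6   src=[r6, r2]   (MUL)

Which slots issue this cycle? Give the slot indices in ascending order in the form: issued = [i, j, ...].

  0. ALU→r4 ⇒ go  {0A/2Mu/1Ld/1B | 7r 1w}
  1. MEM→r1 ⇒ go  {0A/2Mu/0Ld/1B | 6r 0w}
  2. ALU→r3 ⇒ no(FU)  {0A/2Mu/0Ld/1B | 6r 0w}
  3. ALU→r8 ⇒ no(FU)  {0A/2Mu/0Ld/1B | 6r 0w}
  4. ALU→r0 ⇒ no(FU)  {0A/2Mu/0Ld/1B | 6r 0w}
  5. ALU→r7 ⇒ no(FU)  {0A/2Mu/0Ld/1B | 6r 0w}
  6. MUL→r6 ⇒ no(WR_PORT)  {0A/2Mu/0Ld/1B | 6r 0w}

issued = [0, 1]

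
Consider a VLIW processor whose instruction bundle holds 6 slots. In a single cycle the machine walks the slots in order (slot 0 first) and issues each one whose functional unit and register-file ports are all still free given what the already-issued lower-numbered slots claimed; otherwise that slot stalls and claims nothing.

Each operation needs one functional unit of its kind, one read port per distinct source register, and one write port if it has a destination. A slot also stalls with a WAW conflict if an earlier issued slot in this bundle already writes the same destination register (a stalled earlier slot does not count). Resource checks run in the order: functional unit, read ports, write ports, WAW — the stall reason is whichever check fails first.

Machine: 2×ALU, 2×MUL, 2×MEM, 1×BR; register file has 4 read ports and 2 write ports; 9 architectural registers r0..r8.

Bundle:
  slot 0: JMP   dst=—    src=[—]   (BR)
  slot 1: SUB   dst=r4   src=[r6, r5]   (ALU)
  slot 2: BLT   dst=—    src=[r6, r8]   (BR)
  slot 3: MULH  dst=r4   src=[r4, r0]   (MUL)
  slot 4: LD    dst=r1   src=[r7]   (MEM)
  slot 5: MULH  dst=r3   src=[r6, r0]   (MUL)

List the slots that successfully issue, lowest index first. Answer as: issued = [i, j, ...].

issued = [0, 1, 4]

slot 0 (BR): ISSUE — free A2,Mu2,Ld2,B0 rp4 wp2
slot 1 (ALU): ISSUE — free A1,Mu2,Ld2,B0 rp2 wp1
slot 2 (BR): stall FU — free A1,Mu2,Ld2,B0 rp2 wp1
slot 3 (MUL): stall WAW — free A1,Mu2,Ld2,B0 rp2 wp1
slot 4 (MEM): ISSUE — free A1,Mu2,Ld1,B0 rp1 wp0
slot 5 (MUL): stall RD_PORT — free A1,Mu2,Ld1,B0 rp1 wp0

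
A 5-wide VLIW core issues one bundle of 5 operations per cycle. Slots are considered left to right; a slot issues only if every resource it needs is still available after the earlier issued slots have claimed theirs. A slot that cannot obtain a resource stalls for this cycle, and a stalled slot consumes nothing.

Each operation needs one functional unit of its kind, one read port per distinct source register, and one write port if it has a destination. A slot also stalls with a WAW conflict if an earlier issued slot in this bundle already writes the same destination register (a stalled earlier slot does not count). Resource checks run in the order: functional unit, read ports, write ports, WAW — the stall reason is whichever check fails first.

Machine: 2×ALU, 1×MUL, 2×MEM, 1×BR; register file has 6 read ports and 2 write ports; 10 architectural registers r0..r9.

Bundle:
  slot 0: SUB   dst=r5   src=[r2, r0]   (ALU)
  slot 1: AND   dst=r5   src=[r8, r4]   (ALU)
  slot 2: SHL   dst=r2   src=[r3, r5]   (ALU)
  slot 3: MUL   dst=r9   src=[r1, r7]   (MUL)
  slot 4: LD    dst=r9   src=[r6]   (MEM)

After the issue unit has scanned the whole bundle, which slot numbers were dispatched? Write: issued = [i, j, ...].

issued = [0, 2]

[0] ALU needs rd=2 wr=1: ok; after: ALU=1 MUL=1 MEM=2 BR=1, R=4, W=1
[1] ALU needs rd=2 wr=1: WAW; after: ALU=1 MUL=1 MEM=2 BR=1, R=4, W=1
[2] ALU needs rd=2 wr=1: ok; after: ALU=0 MUL=1 MEM=2 BR=1, R=2, W=0
[3] MUL needs rd=2 wr=1: WR_PORT; after: ALU=0 MUL=1 MEM=2 BR=1, R=2, W=0
[4] MEM needs rd=1 wr=1: WR_PORT; after: ALU=0 MUL=1 MEM=2 BR=1, R=2, W=0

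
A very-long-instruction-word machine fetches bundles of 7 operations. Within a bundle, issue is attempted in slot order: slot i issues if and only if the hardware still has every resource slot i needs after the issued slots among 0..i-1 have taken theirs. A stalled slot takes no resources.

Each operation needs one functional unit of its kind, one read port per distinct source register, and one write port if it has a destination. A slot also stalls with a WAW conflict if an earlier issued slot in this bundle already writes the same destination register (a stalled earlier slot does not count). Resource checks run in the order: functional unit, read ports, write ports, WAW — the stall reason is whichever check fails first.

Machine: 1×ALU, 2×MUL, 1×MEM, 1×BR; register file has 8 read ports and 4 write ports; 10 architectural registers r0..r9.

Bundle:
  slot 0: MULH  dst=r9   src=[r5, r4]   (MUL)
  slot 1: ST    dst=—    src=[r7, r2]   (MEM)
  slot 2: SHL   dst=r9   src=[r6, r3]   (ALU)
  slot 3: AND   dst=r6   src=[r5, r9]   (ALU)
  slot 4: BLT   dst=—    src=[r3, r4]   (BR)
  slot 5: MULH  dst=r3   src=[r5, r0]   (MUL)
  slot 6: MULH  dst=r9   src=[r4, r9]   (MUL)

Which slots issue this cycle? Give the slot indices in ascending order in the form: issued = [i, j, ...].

issued = [0, 1, 3, 4]

slot 0 (MUL): ISSUE — free A1,Mu1,Ld1,B1 rp6 wp3
slot 1 (MEM): ISSUE — free A1,Mu1,Ld0,B1 rp4 wp3
slot 2 (ALU): stall WAW — free A1,Mu1,Ld0,B1 rp4 wp3
slot 3 (ALU): ISSUE — free A0,Mu1,Ld0,B1 rp2 wp2
slot 4 (BR): ISSUE — free A0,Mu1,Ld0,B0 rp0 wp2
slot 5 (MUL): stall RD_PORT — free A0,Mu1,Ld0,B0 rp0 wp2
slot 6 (MUL): stall RD_PORT — free A0,Mu1,Ld0,B0 rp0 wp2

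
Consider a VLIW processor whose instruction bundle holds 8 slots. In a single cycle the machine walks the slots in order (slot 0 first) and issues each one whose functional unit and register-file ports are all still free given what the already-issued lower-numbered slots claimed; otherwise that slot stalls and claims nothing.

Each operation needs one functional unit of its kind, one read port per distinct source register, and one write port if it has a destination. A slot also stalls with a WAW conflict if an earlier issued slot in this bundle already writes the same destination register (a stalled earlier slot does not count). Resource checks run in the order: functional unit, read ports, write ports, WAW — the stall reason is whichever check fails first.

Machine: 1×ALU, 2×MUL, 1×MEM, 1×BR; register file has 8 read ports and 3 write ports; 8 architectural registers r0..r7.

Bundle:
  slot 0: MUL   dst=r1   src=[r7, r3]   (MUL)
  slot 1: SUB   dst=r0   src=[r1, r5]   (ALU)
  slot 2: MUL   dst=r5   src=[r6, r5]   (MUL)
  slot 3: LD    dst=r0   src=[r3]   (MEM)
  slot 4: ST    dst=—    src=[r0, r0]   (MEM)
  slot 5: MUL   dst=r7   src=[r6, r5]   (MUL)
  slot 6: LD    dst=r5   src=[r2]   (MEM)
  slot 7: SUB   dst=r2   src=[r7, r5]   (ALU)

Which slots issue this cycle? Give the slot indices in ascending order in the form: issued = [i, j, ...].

issued = [0, 1, 2, 4]

  0. MUL→r1 ⇒ go  {1A/1Mu/1Ld/1B | 6r 2w}
  1. ALU→r0 ⇒ go  {0A/1Mu/1Ld/1B | 4r 1w}
  2. MUL→r5 ⇒ go  {0A/0Mu/1Ld/1B | 2r 0w}
  3. MEM→r0 ⇒ no(WR_PORT)  {0A/0Mu/1Ld/1B | 2r 0w}
  4. MEM ⇒ go  {0A/0Mu/0Ld/1B | 1r 0w}
  5. MUL→r7 ⇒ no(FU)  {0A/0Mu/0Ld/1B | 1r 0w}
  6. MEM→r5 ⇒ no(FU)  {0A/0Mu/0Ld/1B | 1r 0w}
  7. ALU→r2 ⇒ no(FU)  {0A/0Mu/0Ld/1B | 1r 0w}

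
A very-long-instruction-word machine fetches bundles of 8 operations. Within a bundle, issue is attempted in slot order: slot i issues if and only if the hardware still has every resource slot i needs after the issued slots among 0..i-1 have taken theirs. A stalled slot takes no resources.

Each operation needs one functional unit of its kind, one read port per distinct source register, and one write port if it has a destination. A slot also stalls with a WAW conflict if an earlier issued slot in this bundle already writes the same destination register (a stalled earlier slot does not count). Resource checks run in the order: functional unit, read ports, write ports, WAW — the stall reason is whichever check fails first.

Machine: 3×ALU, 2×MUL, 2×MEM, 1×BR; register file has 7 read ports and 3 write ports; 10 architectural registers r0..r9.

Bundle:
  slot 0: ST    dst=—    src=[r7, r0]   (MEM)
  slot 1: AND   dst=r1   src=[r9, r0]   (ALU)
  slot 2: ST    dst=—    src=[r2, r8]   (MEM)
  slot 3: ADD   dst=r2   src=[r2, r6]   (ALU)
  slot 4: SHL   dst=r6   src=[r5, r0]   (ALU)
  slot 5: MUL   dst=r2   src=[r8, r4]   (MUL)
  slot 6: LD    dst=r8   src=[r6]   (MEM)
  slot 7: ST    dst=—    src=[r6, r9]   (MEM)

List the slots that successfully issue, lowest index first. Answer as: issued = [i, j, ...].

issued = [0, 1, 2]

slot 0 (MEM): ISSUE — free A3,Mu2,Ld1,B1 rp5 wp3
slot 1 (ALU): ISSUE — free A2,Mu2,Ld1,B1 rp3 wp2
slot 2 (MEM): ISSUE — free A2,Mu2,Ld0,B1 rp1 wp2
slot 3 (ALU): stall RD_PORT — free A2,Mu2,Ld0,B1 rp1 wp2
slot 4 (ALU): stall RD_PORT — free A2,Mu2,Ld0,B1 rp1 wp2
slot 5 (MUL): stall RD_PORT — free A2,Mu2,Ld0,B1 rp1 wp2
slot 6 (MEM): stall FU — free A2,Mu2,Ld0,B1 rp1 wp2
slot 7 (MEM): stall FU — free A2,Mu2,Ld0,B1 rp1 wp2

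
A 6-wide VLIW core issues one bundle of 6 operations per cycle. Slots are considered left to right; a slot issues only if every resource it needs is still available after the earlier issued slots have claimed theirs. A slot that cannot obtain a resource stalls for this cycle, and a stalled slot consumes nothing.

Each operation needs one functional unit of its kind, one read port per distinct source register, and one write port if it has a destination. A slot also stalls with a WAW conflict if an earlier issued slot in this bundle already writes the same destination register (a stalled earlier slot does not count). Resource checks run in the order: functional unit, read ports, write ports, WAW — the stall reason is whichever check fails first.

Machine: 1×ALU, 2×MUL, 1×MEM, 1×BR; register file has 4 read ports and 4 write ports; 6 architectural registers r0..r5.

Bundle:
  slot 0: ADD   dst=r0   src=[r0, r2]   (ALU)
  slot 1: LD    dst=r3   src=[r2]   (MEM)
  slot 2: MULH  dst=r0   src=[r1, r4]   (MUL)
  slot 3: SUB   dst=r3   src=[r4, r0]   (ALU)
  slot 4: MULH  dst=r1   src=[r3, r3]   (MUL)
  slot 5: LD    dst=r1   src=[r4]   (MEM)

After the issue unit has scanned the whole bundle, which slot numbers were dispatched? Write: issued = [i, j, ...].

issued = [0, 1, 4]

[0] ALU needs rd=2 wr=1: ok; after: ALU=0 MUL=2 MEM=1 BR=1, R=2, W=3
[1] MEM needs rd=1 wr=1: ok; after: ALU=0 MUL=2 MEM=0 BR=1, R=1, W=2
[2] MUL needs rd=2 wr=1: RD_PORT; after: ALU=0 MUL=2 MEM=0 BR=1, R=1, W=2
[3] ALU needs rd=2 wr=1: FU; after: ALU=0 MUL=2 MEM=0 BR=1, R=1, W=2
[4] MUL needs rd=1 wr=1: ok; after: ALU=0 MUL=1 MEM=0 BR=1, R=0, W=1
[5] MEM needs rd=1 wr=1: FU; after: ALU=0 MUL=1 MEM=0 BR=1, R=0, W=1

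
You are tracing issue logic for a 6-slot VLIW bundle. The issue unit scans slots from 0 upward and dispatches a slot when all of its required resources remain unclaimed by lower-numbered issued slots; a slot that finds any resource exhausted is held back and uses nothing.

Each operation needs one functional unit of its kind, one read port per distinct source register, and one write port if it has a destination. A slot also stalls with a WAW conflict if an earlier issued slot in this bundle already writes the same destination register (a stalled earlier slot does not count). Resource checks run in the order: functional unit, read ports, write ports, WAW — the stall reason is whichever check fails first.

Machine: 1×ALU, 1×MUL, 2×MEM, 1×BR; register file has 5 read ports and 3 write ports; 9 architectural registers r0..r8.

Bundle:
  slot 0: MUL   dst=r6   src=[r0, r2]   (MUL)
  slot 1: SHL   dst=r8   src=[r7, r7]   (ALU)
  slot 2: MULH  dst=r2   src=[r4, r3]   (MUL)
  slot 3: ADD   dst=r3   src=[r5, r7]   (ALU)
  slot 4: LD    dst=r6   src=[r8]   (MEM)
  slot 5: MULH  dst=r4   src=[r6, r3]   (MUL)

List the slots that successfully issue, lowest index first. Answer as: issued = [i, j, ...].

slot 0 (MUL): ISSUE — free A1,Mu0,Ld2,B1 rp3 wp2
slot 1 (ALU): ISSUE — free A0,Mu0,Ld2,B1 rp2 wp1
slot 2 (MUL): stall FU — free A0,Mu0,Ld2,B1 rp2 wp1
slot 3 (ALU): stall FU — free A0,Mu0,Ld2,B1 rp2 wp1
slot 4 (MEM): stall WAW — free A0,Mu0,Ld2,B1 rp2 wp1
slot 5 (MUL): stall FU — free A0,Mu0,Ld2,B1 rp2 wp1

issued = [0, 1]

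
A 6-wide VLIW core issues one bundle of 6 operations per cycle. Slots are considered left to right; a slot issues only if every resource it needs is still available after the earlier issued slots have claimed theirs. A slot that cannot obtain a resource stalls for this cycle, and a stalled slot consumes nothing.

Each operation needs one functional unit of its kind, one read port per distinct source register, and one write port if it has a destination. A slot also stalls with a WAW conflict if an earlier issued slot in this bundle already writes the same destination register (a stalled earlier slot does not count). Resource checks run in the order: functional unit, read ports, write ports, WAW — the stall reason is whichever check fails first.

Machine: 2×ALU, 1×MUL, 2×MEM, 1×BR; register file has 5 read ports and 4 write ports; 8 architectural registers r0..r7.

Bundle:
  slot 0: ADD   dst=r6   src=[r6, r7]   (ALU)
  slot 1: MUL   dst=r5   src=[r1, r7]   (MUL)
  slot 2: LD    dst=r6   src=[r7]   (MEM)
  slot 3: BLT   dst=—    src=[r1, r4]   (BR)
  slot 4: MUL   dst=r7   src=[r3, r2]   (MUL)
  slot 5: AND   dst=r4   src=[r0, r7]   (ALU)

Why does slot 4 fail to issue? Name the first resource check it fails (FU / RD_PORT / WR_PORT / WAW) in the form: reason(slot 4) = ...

reason(slot 4) = FU

(0) want 1×ALU +2rd +1wr — yes → AL1|MU1|ME2|BR1|rd3|wr3
(1) want 1×MUL +2rd +1wr — yes → AL1|MU0|ME2|BR1|rd1|wr2
(2) want 1×MEM +1rd +1wr — WAW → AL1|MU0|ME2|BR1|rd1|wr2
(3) want 1×BR +2rd +0wr — RD_PORT → AL1|MU0|ME2|BR1|rd1|wr2
(4) want 1×MUL +2rd +1wr — FU → AL1|MU0|ME2|BR1|rd1|wr2
(5) want 1×ALU +2rd +1wr — RD_PORT → AL1|MU0|ME2|BR1|rd1|wr2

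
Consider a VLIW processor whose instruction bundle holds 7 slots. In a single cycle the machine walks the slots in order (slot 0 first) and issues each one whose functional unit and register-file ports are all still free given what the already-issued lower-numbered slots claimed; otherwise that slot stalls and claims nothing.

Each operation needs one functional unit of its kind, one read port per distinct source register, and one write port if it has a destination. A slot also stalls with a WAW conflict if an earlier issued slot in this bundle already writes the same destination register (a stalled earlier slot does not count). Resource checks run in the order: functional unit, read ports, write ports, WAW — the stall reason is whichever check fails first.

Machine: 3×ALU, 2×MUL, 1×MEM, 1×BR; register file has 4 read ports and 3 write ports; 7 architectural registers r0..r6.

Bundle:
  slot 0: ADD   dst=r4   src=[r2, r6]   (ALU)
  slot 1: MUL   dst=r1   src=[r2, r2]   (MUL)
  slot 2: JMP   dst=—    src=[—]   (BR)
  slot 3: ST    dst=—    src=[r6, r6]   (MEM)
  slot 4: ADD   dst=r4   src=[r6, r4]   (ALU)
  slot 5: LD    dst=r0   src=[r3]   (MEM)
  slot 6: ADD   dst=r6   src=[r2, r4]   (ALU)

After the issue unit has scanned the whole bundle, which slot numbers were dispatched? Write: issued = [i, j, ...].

#0 ALU src=r2,r6 dispatched  <A:2 Mu:2 Ld:1 B:1 rd:2 wr:2>
#1 MUL src=r2,r2 dispatched  <A:2 Mu:1 Ld:1 B:1 rd:1 wr:1>
#2 BR src=- dispatched  <A:2 Mu:1 Ld:1 B:0 rd:1 wr:1>
#3 MEM src=r6,r6 dispatched  <A:2 Mu:1 Ld:0 B:0 rd:0 wr:1>
#4 ALU src=r6,r4 held:RD_PORT  <A:2 Mu:1 Ld:0 B:0 rd:0 wr:1>
#5 MEM src=r3 held:FU  <A:2 Mu:1 Ld:0 B:0 rd:0 wr:1>
#6 ALU src=r2,r4 held:RD_PORT  <A:2 Mu:1 Ld:0 B:0 rd:0 wr:1>

issued = [0, 1, 2, 3]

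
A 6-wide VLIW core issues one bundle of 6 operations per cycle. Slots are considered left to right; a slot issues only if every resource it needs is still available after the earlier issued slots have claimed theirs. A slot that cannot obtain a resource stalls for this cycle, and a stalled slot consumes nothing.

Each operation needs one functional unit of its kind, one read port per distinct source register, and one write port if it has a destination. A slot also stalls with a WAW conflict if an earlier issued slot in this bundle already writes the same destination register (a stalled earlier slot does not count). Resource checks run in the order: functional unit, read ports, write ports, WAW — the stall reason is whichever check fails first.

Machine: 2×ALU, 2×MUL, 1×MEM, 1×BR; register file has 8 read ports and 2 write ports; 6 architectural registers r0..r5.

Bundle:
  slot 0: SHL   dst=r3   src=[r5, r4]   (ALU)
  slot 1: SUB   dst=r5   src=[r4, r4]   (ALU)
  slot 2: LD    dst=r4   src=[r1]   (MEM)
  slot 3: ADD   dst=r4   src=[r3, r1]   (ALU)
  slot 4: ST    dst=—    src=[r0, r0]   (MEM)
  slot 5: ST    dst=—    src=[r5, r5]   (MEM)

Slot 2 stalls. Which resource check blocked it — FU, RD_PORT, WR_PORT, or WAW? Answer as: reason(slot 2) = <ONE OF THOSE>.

  0. ALU→r3 ⇒ go  {1A/2Mu/1Ld/1B | 6r 1w}
  1. ALU→r5 ⇒ go  {0A/2Mu/1Ld/1B | 5r 0w}
  2. MEM→r4 ⇒ no(WR_PORT)  {0A/2Mu/1Ld/1B | 5r 0w}
  3. ALU→r4 ⇒ no(FU)  {0A/2Mu/1Ld/1B | 5r 0w}
  4. MEM ⇒ go  {0A/2Mu/0Ld/1B | 4r 0w}
  5. MEM ⇒ no(FU)  {0A/2Mu/0Ld/1B | 4r 0w}

reason(slot 2) = WR_PORT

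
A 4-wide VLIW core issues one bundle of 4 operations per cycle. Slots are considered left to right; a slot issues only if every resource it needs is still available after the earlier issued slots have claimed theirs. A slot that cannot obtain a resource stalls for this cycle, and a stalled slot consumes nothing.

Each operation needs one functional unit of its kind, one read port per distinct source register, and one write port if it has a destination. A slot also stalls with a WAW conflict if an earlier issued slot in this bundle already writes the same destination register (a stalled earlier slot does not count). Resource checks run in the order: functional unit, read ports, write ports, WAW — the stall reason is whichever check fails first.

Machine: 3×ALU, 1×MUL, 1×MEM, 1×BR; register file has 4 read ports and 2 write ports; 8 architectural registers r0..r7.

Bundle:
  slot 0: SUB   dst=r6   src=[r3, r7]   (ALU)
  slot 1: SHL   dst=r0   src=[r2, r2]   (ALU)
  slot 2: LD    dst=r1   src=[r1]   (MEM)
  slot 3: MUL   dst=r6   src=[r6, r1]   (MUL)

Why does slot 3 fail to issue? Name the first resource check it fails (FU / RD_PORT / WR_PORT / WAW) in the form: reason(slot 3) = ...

reason(slot 3) = RD_PORT

#0 ALU src=r3,r7 dispatched  <A:2 Mu:1 Ld:1 B:1 rd:2 wr:1>
#1 ALU src=r2,r2 dispatched  <A:1 Mu:1 Ld:1 B:1 rd:1 wr:0>
#2 MEM src=r1 held:WR_PORT  <A:1 Mu:1 Ld:1 B:1 rd:1 wr:0>
#3 MUL src=r6,r1 held:RD_PORT  <A:1 Mu:1 Ld:1 B:1 rd:1 wr:0>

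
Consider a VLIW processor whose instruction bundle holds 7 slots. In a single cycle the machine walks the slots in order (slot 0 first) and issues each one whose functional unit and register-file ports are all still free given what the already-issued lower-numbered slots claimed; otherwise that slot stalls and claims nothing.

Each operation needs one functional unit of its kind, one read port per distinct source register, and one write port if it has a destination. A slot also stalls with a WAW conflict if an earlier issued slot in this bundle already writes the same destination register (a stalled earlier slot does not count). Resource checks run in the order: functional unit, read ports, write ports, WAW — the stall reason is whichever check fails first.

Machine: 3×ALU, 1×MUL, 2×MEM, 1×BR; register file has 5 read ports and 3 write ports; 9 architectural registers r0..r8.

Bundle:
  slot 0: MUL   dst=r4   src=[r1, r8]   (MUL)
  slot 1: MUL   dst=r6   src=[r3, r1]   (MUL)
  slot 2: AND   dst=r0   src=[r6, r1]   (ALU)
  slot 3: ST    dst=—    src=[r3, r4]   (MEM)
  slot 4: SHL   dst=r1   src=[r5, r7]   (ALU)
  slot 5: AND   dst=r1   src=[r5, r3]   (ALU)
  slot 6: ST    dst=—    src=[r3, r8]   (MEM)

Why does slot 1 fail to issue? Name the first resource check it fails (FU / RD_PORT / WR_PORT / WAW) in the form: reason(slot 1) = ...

#0 MUL src=r1,r8 dispatched  <A:3 Mu:0 Ld:2 B:1 rd:3 wr:2>
#1 MUL src=r3,r1 held:FU  <A:3 Mu:0 Ld:2 B:1 rd:3 wr:2>
#2 ALU src=r6,r1 dispatched  <A:2 Mu:0 Ld:2 B:1 rd:1 wr:1>
#3 MEM src=r3,r4 held:RD_PORT  <A:2 Mu:0 Ld:2 B:1 rd:1 wr:1>
#4 ALU src=r5,r7 held:RD_PORT  <A:2 Mu:0 Ld:2 B:1 rd:1 wr:1>
#5 ALU src=r5,r3 held:RD_PORT  <A:2 Mu:0 Ld:2 B:1 rd:1 wr:1>
#6 MEM src=r3,r8 held:RD_PORT  <A:2 Mu:0 Ld:2 B:1 rd:1 wr:1>

reason(slot 1) = FU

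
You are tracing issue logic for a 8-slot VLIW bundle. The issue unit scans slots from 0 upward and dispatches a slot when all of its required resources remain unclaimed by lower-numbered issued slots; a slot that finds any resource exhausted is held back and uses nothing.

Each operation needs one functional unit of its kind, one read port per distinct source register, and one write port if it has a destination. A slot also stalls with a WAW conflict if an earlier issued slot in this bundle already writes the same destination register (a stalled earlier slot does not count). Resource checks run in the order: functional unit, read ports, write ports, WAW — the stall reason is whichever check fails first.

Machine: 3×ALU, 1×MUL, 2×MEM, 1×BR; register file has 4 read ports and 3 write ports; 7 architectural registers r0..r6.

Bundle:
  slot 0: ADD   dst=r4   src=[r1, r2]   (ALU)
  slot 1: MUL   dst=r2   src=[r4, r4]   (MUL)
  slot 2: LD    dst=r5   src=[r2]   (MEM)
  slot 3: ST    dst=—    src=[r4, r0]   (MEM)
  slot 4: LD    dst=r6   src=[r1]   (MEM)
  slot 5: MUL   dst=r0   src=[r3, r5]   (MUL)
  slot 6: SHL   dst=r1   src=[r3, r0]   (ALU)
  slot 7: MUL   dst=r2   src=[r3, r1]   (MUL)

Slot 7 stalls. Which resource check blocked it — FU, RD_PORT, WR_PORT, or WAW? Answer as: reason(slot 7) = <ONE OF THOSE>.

reason(slot 7) = FU

  0. ALU→r4 ⇒ go  {2A/1Mu/2Ld/1B | 2r 2w}
  1. MUL→r2 ⇒ go  {2A/0Mu/2Ld/1B | 1r 1w}
  2. MEM→r5 ⇒ go  {2A/0Mu/1Ld/1B | 0r 0w}
  3. MEM ⇒ no(RD_PORT)  {2A/0Mu/1Ld/1B | 0r 0w}
  4. MEM→r6 ⇒ no(RD_PORT)  {2A/0Mu/1Ld/1B | 0r 0w}
  5. MUL→r0 ⇒ no(FU)  {2A/0Mu/1Ld/1B | 0r 0w}
  6. ALU→r1 ⇒ no(RD_PORT)  {2A/0Mu/1Ld/1B | 0r 0w}
  7. MUL→r2 ⇒ no(FU)  {2A/0Mu/1Ld/1B | 0r 0w}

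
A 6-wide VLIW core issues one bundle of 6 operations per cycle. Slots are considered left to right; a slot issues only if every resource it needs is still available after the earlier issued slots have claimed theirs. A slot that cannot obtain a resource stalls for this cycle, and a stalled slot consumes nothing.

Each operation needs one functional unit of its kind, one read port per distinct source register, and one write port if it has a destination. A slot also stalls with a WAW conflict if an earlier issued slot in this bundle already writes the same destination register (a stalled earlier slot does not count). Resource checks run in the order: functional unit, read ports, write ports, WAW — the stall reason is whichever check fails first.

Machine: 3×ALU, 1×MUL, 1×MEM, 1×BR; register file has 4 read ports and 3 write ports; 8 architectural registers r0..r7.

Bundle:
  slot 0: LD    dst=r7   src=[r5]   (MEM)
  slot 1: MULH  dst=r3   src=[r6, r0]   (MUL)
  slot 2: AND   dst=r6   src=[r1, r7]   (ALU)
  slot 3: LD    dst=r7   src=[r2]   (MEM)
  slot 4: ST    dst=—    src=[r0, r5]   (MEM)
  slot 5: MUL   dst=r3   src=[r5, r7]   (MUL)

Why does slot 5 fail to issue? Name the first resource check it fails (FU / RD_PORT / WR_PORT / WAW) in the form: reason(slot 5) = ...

[0] MEM needs rd=1 wr=1: ok; after: ALU=3 MUL=1 MEM=0 BR=1, R=3, W=2
[1] MUL needs rd=2 wr=1: ok; after: ALU=3 MUL=0 MEM=0 BR=1, R=1, W=1
[2] ALU needs rd=2 wr=1: RD_PORT; after: ALU=3 MUL=0 MEM=0 BR=1, R=1, W=1
[3] MEM needs rd=1 wr=1: FU; after: ALU=3 MUL=0 MEM=0 BR=1, R=1, W=1
[4] MEM needs rd=2 wr=0: FU; after: ALU=3 MUL=0 MEM=0 BR=1, R=1, W=1
[5] MUL needs rd=2 wr=1: FU; after: ALU=3 MUL=0 MEM=0 BR=1, R=1, W=1

reason(slot 5) = FU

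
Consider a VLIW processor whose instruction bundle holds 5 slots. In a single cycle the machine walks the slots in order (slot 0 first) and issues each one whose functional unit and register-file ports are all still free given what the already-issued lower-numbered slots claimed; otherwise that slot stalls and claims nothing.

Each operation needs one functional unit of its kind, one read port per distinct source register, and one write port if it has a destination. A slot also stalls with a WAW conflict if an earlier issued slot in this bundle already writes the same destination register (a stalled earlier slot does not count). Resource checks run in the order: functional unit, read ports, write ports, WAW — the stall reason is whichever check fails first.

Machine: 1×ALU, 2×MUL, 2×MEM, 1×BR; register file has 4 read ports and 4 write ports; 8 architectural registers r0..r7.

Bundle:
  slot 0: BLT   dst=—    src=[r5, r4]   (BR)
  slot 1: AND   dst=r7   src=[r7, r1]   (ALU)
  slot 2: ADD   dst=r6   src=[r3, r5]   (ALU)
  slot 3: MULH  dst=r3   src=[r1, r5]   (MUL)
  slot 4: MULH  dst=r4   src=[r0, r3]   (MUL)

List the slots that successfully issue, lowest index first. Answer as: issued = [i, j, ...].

issued = [0, 1]

#0 BR src=r5,r4 dispatched  <A:1 Mu:2 Ld:2 B:0 rd:2 wr:4>
#1 ALU src=r7,r1 dispatched  <A:0 Mu:2 Ld:2 B:0 rd:0 wr:3>
#2 ALU src=r3,r5 held:FU  <A:0 Mu:2 Ld:2 B:0 rd:0 wr:3>
#3 MUL src=r1,r5 held:RD_PORT  <A:0 Mu:2 Ld:2 B:0 rd:0 wr:3>
#4 MUL src=r0,r3 held:RD_PORT  <A:0 Mu:2 Ld:2 B:0 rd:0 wr:3>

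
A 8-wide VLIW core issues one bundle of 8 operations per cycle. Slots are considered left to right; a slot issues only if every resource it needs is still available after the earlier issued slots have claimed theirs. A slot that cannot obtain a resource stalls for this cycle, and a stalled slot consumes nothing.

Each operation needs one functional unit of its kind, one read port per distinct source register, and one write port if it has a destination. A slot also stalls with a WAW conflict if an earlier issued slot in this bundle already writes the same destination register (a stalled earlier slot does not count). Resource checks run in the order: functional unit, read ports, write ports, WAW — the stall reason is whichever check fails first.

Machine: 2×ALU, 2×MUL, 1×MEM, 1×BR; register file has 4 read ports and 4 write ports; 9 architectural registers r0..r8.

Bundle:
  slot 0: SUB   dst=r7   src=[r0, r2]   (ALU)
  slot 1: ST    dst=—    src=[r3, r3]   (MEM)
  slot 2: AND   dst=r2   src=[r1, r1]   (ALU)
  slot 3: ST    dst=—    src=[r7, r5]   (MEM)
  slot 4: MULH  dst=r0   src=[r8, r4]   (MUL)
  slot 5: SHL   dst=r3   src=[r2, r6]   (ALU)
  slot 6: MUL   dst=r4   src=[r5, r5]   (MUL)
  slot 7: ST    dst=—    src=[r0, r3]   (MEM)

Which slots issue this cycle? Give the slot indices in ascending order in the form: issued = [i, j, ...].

issued = [0, 1, 2]

[0] ALU needs rd=2 wr=1: ok; after: ALU=1 MUL=2 MEM=1 BR=1, R=2, W=3
[1] MEM needs rd=1 wr=0: ok; after: ALU=1 MUL=2 MEM=0 BR=1, R=1, W=3
[2] ALU needs rd=1 wr=1: ok; after: ALU=0 MUL=2 MEM=0 BR=1, R=0, W=2
[3] MEM needs rd=2 wr=0: FU; after: ALU=0 MUL=2 MEM=0 BR=1, R=0, W=2
[4] MUL needs rd=2 wr=1: RD_PORT; after: ALU=0 MUL=2 MEM=0 BR=1, R=0, W=2
[5] ALU needs rd=2 wr=1: FU; after: ALU=0 MUL=2 MEM=0 BR=1, R=0, W=2
[6] MUL needs rd=1 wr=1: RD_PORT; after: ALU=0 MUL=2 MEM=0 BR=1, R=0, W=2
[7] MEM needs rd=2 wr=0: FU; after: ALU=0 MUL=2 MEM=0 BR=1, R=0, W=2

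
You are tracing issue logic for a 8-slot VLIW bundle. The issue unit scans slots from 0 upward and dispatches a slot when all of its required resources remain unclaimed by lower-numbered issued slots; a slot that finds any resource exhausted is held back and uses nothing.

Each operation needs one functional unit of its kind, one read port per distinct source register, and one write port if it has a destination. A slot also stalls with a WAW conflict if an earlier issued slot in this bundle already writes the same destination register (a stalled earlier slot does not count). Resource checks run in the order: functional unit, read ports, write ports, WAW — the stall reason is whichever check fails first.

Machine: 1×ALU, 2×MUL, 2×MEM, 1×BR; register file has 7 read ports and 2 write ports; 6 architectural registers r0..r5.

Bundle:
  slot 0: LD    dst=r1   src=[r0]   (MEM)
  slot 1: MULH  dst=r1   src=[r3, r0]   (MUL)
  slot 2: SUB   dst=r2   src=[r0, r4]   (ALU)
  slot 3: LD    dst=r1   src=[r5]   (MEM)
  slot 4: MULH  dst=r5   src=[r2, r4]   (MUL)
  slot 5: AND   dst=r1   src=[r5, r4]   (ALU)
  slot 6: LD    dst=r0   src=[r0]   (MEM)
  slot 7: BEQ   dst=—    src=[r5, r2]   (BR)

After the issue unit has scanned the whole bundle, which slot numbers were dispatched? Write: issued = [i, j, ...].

[0] MEM needs rd=1 wr=1: ok; after: ALU=1 MUL=2 MEM=1 BR=1, R=6, W=1
[1] MUL needs rd=2 wr=1: WAW; after: ALU=1 MUL=2 MEM=1 BR=1, R=6, W=1
[2] ALU needs rd=2 wr=1: ok; after: ALU=0 MUL=2 MEM=1 BR=1, R=4, W=0
[3] MEM needs rd=1 wr=1: WR_PORT; after: ALU=0 MUL=2 MEM=1 BR=1, R=4, W=0
[4] MUL needs rd=2 wr=1: WR_PORT; after: ALU=0 MUL=2 MEM=1 BR=1, R=4, W=0
[5] ALU needs rd=2 wr=1: FU; after: ALU=0 MUL=2 MEM=1 BR=1, R=4, W=0
[6] MEM needs rd=1 wr=1: WR_PORT; after: ALU=0 MUL=2 MEM=1 BR=1, R=4, W=0
[7] BR needs rd=2 wr=0: ok; after: ALU=0 MUL=2 MEM=1 BR=0, R=2, W=0

issued = [0, 2, 7]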